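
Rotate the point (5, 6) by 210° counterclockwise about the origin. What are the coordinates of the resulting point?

Rotation matrix for 210°: [[cos 210°, -sin 210°], [sin 210°, cos 210°]] ≈ [[-0.866025, 0.500000], [-0.500000, -0.866025]]
[[-0.866025, 0.500000], [-0.500000, -0.866025]] × [5, 6]ᵀ ≈ [-1.3301, -7.6962]ᵀ
Result: (-1.3301, -7.6962)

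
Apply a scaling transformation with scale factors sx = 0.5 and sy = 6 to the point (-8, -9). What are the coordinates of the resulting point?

Scaling matrix:
[[0.50, 0], [0, 6]]
Result: (-8 × 0.5, -9 × 6) = (-4, -54)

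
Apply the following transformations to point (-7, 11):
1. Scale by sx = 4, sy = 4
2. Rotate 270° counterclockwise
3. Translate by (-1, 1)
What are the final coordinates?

Step 1: Scale → (-28, 44)
Step 2: Rotate 270° → (44, 28)
Step 3: Translate → (43, 29)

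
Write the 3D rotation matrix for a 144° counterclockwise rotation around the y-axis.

Rotation matrix for counterclockwise 144° around y-axis:
cos(144°) = -0.8090, sin(144°) = 0.5878
Result: [[-0.8090, 0, 0.5878], [0, 1, 0], [-0.5878, 0, -0.8090]]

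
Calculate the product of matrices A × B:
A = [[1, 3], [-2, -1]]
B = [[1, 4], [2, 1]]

Matrix multiplication:
C[0][0] = 1×1 + 3×2 = 7
C[0][1] = 1×4 + 3×1 = 7
C[1][0] = -2×1 + -1×2 = -4
C[1][1] = -2×4 + -1×1 = -9
Result: [[7, 7], [-4, -9]]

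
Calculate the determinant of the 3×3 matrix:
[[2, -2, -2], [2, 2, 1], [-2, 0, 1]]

Expansion along first row:
det = 2·det([[2,1],[0,1]]) - -2·det([[2,1],[-2,1]]) + -2·det([[2,2],[-2,0]])
    = 2·(2·1 - 1·0) - -2·(2·1 - 1·-2) + -2·(2·0 - 2·-2)
    = 2·2 - -2·4 + -2·4
    = 4 + 8 + -8 = 4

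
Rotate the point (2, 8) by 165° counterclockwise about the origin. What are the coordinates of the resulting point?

Rotation matrix for 165°: [[cos 165°, -sin 165°], [sin 165°, cos 165°]] ≈ [[-0.965926, -0.258819], [0.258819, -0.965926]]
[[-0.965926, -0.258819], [0.258819, -0.965926]] × [2, 8]ᵀ ≈ [-4.0024, -7.2098]ᵀ
Result: (-4.0024, -7.2098)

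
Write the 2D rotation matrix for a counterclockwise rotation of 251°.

Rotation matrix formula: [[cos θ, -sin θ], [sin θ, cos θ]]
For θ = 251°:
cos(251°) = -0.3256
sin(251°) = -0.9455
Result: [[-0.3256, 0.9455], [-0.9455, -0.3256]]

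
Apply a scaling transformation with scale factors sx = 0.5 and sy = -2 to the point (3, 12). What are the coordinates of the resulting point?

Scaling matrix:
[[0.50, 0], [0, -2]]
Result: (3 × 0.5, 12 × -2) = (1.5, -24)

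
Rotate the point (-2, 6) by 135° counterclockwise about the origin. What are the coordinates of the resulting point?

Rotation matrix for 135°: [[cos 135°, -sin 135°], [sin 135°, cos 135°]] ≈ [[-0.707107, -0.707107], [0.707107, -0.707107]]
[[-0.707107, -0.707107], [0.707107, -0.707107]] × [-2, 6]ᵀ ≈ [-2.8284, -5.6569]ᵀ
Result: (-2.8284, -5.6569)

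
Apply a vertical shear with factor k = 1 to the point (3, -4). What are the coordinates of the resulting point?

Shear matrix for vertical shear with factor k = 1:
[[1, 0], [1, 1]]
Result: (3, -4) → (3, -1)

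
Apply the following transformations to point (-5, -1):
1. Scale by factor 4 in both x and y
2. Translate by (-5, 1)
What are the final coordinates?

Step 1: Scale (-5, -1) by 4 → (-20, -4)
Step 2: Translate by (-5, 1) → (-25, -3)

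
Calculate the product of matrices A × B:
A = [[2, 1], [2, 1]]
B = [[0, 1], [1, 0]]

Matrix multiplication:
C[0][0] = 2×0 + 1×1 = 1
C[0][1] = 2×1 + 1×0 = 2
C[1][0] = 2×0 + 1×1 = 1
C[1][1] = 2×1 + 1×0 = 2
Result: [[1, 2], [1, 2]]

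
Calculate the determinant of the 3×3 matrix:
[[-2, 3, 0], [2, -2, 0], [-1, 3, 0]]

Expansion along first row:
det = -2·det([[-2,0],[3,0]]) - 3·det([[2,0],[-1,0]]) + 0·det([[2,-2],[-1,3]])
    = -2·(-2·0 - 0·3) - 3·(2·0 - 0·-1) + 0·(2·3 - -2·-1)
    = -2·0 - 3·0 + 0·4
    = 0 + 0 + 0 = 0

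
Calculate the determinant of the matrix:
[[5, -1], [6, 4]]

For a 2×2 matrix [[a, b], [c, d]], det = ad - bc
det = (5)(4) - (-1)(6) = 20 - -6 = 26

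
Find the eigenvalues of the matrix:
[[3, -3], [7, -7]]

Characteristic equation: det(A - λI) = 0
λ² - (trace)λ + (det) = 0
trace = 3 + -7 = -4, det = (3)(-7) - (-3)(7) = 0
λ² - (-4)λ + (0) = 0
λ = (-4 ± √((-4)² - 4·(0))) / 2 = (-4 ± √16) / 2
Solving: λ = -4, 0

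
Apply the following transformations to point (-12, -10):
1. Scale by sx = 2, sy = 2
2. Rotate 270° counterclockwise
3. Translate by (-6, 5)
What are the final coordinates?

Step 1: Scale → (-24, -20)
Step 2: Rotate 270° → (-20, 24)
Step 3: Translate → (-26, 29)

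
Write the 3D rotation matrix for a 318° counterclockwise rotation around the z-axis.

Rotation matrix for counterclockwise 318° around z-axis:
cos(318°) = 0.7431, sin(318°) = -0.6691
Result: [[0.7431, 0.6691, 0], [-0.6691, 0.7431, 0], [0, 0, 1]]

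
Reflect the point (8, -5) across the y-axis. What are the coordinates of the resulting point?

Reflection across y-axis: (8, -5) → (-8, -5)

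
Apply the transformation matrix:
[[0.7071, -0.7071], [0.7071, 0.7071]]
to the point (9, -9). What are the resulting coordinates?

Matrix multiplication:
[[0.7071, -0.7071], [0.7071, 0.7071]] × [9, -9]ᵀ
= [(0.7071)(9) + (-0.7071)(-9), (0.7071)(9) + (0.7071)(-9)]ᵀ
= [12.7278, 0]ᵀ
Result: (12.7278, 0)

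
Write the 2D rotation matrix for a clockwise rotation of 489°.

Rotation matrix formula: [[cos θ, -sin θ], [sin θ, cos θ]]
A clockwise rotation by 489° is equivalent to a counterclockwise rotation by -489°.
For θ = -489°:
cos(-489°) = -0.6293
sin(-489°) = -0.7771
Result: [[-0.6293, 0.7771], [-0.7771, -0.6293]]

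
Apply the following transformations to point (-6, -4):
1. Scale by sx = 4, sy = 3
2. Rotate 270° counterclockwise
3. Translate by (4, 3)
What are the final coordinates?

Step 1: Scale → (-24, -12)
Step 2: Rotate 270° → (-12, 24)
Step 3: Translate → (-8, 27)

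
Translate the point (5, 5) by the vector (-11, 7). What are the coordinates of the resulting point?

Translation by (-11, 7) (homogeneous matrix [[1, 0, -11], [0, 1, 7], [0, 0, 1]]):
x' = 5 + -11 = -6
y' = 5 + 7 = 12
Result: (-6, 12)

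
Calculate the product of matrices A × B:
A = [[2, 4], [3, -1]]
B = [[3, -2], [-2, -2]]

Matrix multiplication:
C[0][0] = 2×3 + 4×-2 = -2
C[0][1] = 2×-2 + 4×-2 = -12
C[1][0] = 3×3 + -1×-2 = 11
C[1][1] = 3×-2 + -1×-2 = -4
Result: [[-2, -12], [11, -4]]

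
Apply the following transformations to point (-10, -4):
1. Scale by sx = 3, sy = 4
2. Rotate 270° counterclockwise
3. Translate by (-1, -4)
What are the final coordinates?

Step 1: Scale → (-30, -16)
Step 2: Rotate 270° → (-16, 30)
Step 3: Translate → (-17, 26)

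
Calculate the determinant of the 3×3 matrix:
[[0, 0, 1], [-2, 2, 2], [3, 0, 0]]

Expansion along first row:
det = 0·det([[2,2],[0,0]]) - 0·det([[-2,2],[3,0]]) + 1·det([[-2,2],[3,0]])
    = 0·(2·0 - 2·0) - 0·(-2·0 - 2·3) + 1·(-2·0 - 2·3)
    = 0·0 - 0·-6 + 1·-6
    = 0 + 0 + -6 = -6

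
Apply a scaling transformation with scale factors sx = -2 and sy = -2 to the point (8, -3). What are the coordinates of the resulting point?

Scaling matrix:
[[-2, 0], [0, -2]]
Result: (8 × -2, -3 × -2) = (-16, 6)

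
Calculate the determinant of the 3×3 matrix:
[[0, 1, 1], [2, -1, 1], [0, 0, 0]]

Expansion along first row:
det = 0·det([[-1,1],[0,0]]) - 1·det([[2,1],[0,0]]) + 1·det([[2,-1],[0,0]])
    = 0·(-1·0 - 1·0) - 1·(2·0 - 1·0) + 1·(2·0 - -1·0)
    = 0·0 - 1·0 + 1·0
    = 0 + 0 + 0 = 0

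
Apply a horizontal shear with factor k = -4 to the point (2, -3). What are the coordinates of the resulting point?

Shear matrix for horizontal shear with factor k = -4:
[[1, -4], [0, 1]]
Result: (2, -3) → (14, -3)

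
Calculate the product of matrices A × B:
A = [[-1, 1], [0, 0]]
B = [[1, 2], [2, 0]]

Matrix multiplication:
C[0][0] = -1×1 + 1×2 = 1
C[0][1] = -1×2 + 1×0 = -2
C[1][0] = 0×1 + 0×2 = 0
C[1][1] = 0×2 + 0×0 = 0
Result: [[1, -2], [0, 0]]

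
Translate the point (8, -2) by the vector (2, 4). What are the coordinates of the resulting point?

Translation by (2, 4) (homogeneous matrix [[1, 0, 2], [0, 1, 4], [0, 0, 1]]):
x' = 8 + 2 = 10
y' = -2 + 4 = 2
Result: (10, 2)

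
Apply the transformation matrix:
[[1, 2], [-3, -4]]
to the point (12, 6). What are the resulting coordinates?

Matrix multiplication:
[[1, 2], [-3, -4]] × [12, 6]ᵀ
= [(1)(12) + (2)(6), (-3)(12) + (-4)(6)]ᵀ
= [24, -60]ᵀ
Result: (24, -60)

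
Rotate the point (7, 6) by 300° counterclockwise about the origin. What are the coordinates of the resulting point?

Rotation matrix for 300°: [[cos 300°, -sin 300°], [sin 300°, cos 300°]] ≈ [[0.500000, 0.866025], [-0.866025, 0.500000]]
[[0.500000, 0.866025], [-0.866025, 0.500000]] × [7, 6]ᵀ ≈ [8.6962, -3.0622]ᵀ
Result: (8.6962, -3.0622)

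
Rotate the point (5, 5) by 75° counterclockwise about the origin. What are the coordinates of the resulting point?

Rotation matrix for 75°: [[cos 75°, -sin 75°], [sin 75°, cos 75°]] ≈ [[0.258819, -0.965926], [0.965926, 0.258819]]
[[0.258819, -0.965926], [0.965926, 0.258819]] × [5, 5]ᵀ ≈ [-3.5355, 6.1237]ᵀ
Result: (-3.5355, 6.1237)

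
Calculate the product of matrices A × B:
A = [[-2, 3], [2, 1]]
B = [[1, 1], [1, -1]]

Matrix multiplication:
C[0][0] = -2×1 + 3×1 = 1
C[0][1] = -2×1 + 3×-1 = -5
C[1][0] = 2×1 + 1×1 = 3
C[1][1] = 2×1 + 1×-1 = 1
Result: [[1, -5], [3, 1]]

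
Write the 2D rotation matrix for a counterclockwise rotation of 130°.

Rotation matrix formula: [[cos θ, -sin θ], [sin θ, cos θ]]
For θ = 130°:
cos(130°) = -0.6428
sin(130°) = 0.7660
Result: [[-0.6428, -0.7660], [0.7660, -0.6428]]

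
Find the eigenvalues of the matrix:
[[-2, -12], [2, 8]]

Characteristic equation: det(A - λI) = 0
λ² - (trace)λ + (det) = 0
trace = -2 + 8 = 6, det = (-2)(8) - (-12)(2) = 8
λ² - (6)λ + (8) = 0
λ = (6 ± √((6)² - 4·(8))) / 2 = (6 ± √4) / 2
Solving: λ = 2, 4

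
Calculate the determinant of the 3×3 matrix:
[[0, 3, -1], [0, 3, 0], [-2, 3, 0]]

Expansion along first row:
det = 0·det([[3,0],[3,0]]) - 3·det([[0,0],[-2,0]]) + -1·det([[0,3],[-2,3]])
    = 0·(3·0 - 0·3) - 3·(0·0 - 0·-2) + -1·(0·3 - 3·-2)
    = 0·0 - 3·0 + -1·6
    = 0 + 0 + -6 = -6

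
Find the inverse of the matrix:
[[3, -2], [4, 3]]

For [[a,b],[c,d]], inverse = (1/det)·[[d,-b],[-c,a]]
det = (3)(3) - (-2)(4) = 9 - -8 = 17
Inverse = (1/17)·[[3, 2], [-4, 3]]
= [[3/17, 2/17], [-4/17, 3/17]]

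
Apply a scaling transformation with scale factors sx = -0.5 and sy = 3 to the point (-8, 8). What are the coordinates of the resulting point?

Scaling matrix:
[[-0.50, 0], [0, 3]]
Result: (-8 × -0.5, 8 × 3) = (4, 24)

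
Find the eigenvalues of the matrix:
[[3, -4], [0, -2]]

Characteristic equation: det(A - λI) = 0
λ² - (trace)λ + (det) = 0
trace = 3 + -2 = 1, det = (3)(-2) - (-4)(0) = -6
λ² - (1)λ + (-6) = 0
λ = (1 ± √((1)² - 4·(-6))) / 2 = (1 ± √25) / 2
Solving: λ = -2, 3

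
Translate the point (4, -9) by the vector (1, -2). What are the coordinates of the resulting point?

Translation by (1, -2) (homogeneous matrix [[1, 0, 1], [0, 1, -2], [0, 0, 1]]):
x' = 4 + 1 = 5
y' = -9 + -2 = -11
Result: (5, -11)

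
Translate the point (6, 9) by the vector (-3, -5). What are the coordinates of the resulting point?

Translation by (-3, -5) (homogeneous matrix [[1, 0, -3], [0, 1, -5], [0, 0, 1]]):
x' = 6 + -3 = 3
y' = 9 + -5 = 4
Result: (3, 4)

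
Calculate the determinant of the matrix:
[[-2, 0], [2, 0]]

For a 2×2 matrix [[a, b], [c, d]], det = ad - bc
det = (-2)(0) - (0)(2) = 0 - 0 = 0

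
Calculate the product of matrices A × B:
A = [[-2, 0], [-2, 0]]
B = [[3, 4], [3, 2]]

Matrix multiplication:
C[0][0] = -2×3 + 0×3 = -6
C[0][1] = -2×4 + 0×2 = -8
C[1][0] = -2×3 + 0×3 = -6
C[1][1] = -2×4 + 0×2 = -8
Result: [[-6, -8], [-6, -8]]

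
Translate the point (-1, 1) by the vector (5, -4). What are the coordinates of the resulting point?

Translation by (5, -4) (homogeneous matrix [[1, 0, 5], [0, 1, -4], [0, 0, 1]]):
x' = -1 + 5 = 4
y' = 1 + -4 = -3
Result: (4, -3)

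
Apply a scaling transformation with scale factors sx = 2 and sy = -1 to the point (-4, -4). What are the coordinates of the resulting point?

Scaling matrix:
[[2, 0], [0, -1]]
Result: (-4 × 2, -4 × -1) = (-8, 4)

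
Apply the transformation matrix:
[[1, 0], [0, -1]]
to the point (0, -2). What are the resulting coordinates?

Matrix multiplication:
[[1, 0], [0, -1]] × [0, -2]ᵀ
= [(1)(0) + (0)(-2), (0)(0) + (-1)(-2)]ᵀ
= [0, 2]ᵀ
Result: (0, 2)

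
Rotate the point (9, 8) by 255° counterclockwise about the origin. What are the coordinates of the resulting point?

Rotation matrix for 255°: [[cos 255°, -sin 255°], [sin 255°, cos 255°]] ≈ [[-0.258819, 0.965926], [-0.965926, -0.258819]]
[[-0.258819, 0.965926], [-0.965926, -0.258819]] × [9, 8]ᵀ ≈ [5.3980, -10.7639]ᵀ
Result: (5.3980, -10.7639)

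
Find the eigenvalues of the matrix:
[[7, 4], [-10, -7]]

Characteristic equation: det(A - λI) = 0
λ² - (trace)λ + (det) = 0
trace = 7 + -7 = 0, det = (7)(-7) - (4)(-10) = -9
λ² - (0)λ + (-9) = 0
λ = (0 ± √((0)² - 4·(-9))) / 2 = (0 ± √36) / 2
Solving: λ = -3, 3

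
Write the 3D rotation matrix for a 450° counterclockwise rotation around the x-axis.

Rotation matrix for counterclockwise 450° around x-axis:
cos(450°) = 0, sin(450°) = 1
Result: [[1, 0, 0], [0, 0, -1], [0, 1, 0]]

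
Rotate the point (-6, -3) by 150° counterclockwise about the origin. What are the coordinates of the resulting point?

Rotation matrix for 150°: [[cos 150°, -sin 150°], [sin 150°, cos 150°]] ≈ [[-0.866025, -0.500000], [0.500000, -0.866025]]
[[-0.866025, -0.500000], [0.500000, -0.866025]] × [-6, -3]ᵀ ≈ [6.6962, -0.4019]ᵀ
Result: (6.6962, -0.4019)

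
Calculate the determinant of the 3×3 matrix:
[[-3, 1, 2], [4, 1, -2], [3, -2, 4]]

Expansion along first row:
det = -3·det([[1,-2],[-2,4]]) - 1·det([[4,-2],[3,4]]) + 2·det([[4,1],[3,-2]])
    = -3·(1·4 - -2·-2) - 1·(4·4 - -2·3) + 2·(4·-2 - 1·3)
    = -3·0 - 1·22 + 2·-11
    = 0 + -22 + -22 = -44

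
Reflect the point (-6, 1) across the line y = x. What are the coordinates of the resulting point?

Reflection across line y = x: (-6, 1) → (1, -6)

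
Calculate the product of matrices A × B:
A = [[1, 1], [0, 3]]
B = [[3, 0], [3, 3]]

Matrix multiplication:
C[0][0] = 1×3 + 1×3 = 6
C[0][1] = 1×0 + 1×3 = 3
C[1][0] = 0×3 + 3×3 = 9
C[1][1] = 0×0 + 3×3 = 9
Result: [[6, 3], [9, 9]]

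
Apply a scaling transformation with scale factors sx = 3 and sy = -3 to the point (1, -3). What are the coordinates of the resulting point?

Scaling matrix:
[[3, 0], [0, -3]]
Result: (1 × 3, -3 × -3) = (3, 9)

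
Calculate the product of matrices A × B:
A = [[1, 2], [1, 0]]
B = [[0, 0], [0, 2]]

Matrix multiplication:
C[0][0] = 1×0 + 2×0 = 0
C[0][1] = 1×0 + 2×2 = 4
C[1][0] = 1×0 + 0×0 = 0
C[1][1] = 1×0 + 0×2 = 0
Result: [[0, 4], [0, 0]]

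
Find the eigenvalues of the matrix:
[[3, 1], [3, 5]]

Characteristic equation: det(A - λI) = 0
λ² - (trace)λ + (det) = 0
trace = 3 + 5 = 8, det = (3)(5) - (1)(3) = 12
λ² - (8)λ + (12) = 0
λ = (8 ± √((8)² - 4·(12))) / 2 = (8 ± √16) / 2
Solving: λ = 2, 6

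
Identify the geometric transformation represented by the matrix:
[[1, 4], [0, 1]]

This matrix represents: horizontal shear with factor 4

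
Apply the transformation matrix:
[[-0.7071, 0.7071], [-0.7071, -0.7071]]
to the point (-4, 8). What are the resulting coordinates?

Matrix multiplication:
[[-0.7071, 0.7071], [-0.7071, -0.7071]] × [-4, 8]ᵀ
= [(-0.7071)(-4) + (0.7071)(8), (-0.7071)(-4) + (-0.7071)(8)]ᵀ
= [8.4852, -2.8284]ᵀ
Result: (8.4852, -2.8284)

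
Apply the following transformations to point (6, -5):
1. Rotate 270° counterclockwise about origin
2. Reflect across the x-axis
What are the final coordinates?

Step 1: Rotate 270° → (-5, -6)
Step 2: Reflect across x-axis → (-5, 6)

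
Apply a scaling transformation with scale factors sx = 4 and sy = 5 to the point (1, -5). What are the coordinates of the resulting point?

Scaling matrix:
[[4, 0], [0, 5]]
Result: (1 × 4, -5 × 5) = (4, -25)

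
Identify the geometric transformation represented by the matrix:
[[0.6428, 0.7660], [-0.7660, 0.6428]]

This matrix represents: rotation by 310° counterclockwise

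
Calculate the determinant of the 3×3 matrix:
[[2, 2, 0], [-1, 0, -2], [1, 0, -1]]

Expansion along first row:
det = 2·det([[0,-2],[0,-1]]) - 2·det([[-1,-2],[1,-1]]) + 0·det([[-1,0],[1,0]])
    = 2·(0·-1 - -2·0) - 2·(-1·-1 - -2·1) + 0·(-1·0 - 0·1)
    = 2·0 - 2·3 + 0·0
    = 0 + -6 + 0 = -6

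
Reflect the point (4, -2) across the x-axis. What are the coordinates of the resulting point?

Reflection across x-axis: (4, -2) → (4, 2)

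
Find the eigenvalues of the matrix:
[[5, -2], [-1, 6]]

Characteristic equation: det(A - λI) = 0
λ² - (trace)λ + (det) = 0
trace = 5 + 6 = 11, det = (5)(6) - (-2)(-1) = 28
λ² - (11)λ + (28) = 0
λ = (11 ± √((11)² - 4·(28))) / 2 = (11 ± √9) / 2
Solving: λ = 4, 7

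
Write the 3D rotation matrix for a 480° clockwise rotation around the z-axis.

Rotation matrix for clockwise 480° around z-axis:
A clockwise rotation by 480° is a counterclockwise rotation by -480°.
cos(-480°) = -1/2, sin(-480°) = -√3/2
Result: [[-1/2, √3/2, 0], [-√3/2, -1/2, 0], [0, 0, 1]]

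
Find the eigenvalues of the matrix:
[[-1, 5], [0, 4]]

Characteristic equation: det(A - λI) = 0
λ² - (trace)λ + (det) = 0
trace = -1 + 4 = 3, det = (-1)(4) - (5)(0) = -4
λ² - (3)λ + (-4) = 0
λ = (3 ± √((3)² - 4·(-4))) / 2 = (3 ± √25) / 2
Solving: λ = -1, 4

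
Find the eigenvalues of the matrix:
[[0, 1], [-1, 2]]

Characteristic equation: det(A - λI) = 0
λ² - (trace)λ + (det) = 0
trace = 0 + 2 = 2, det = (0)(2) - (1)(-1) = 1
λ² - (2)λ + (1) = 0
λ = (2 ± √((2)² - 4·(1))) / 2 = (2 ± √0) / 2
Solving: λ = 1, 1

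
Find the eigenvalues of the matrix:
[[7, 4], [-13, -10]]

Characteristic equation: det(A - λI) = 0
λ² - (trace)λ + (det) = 0
trace = 7 + -10 = -3, det = (7)(-10) - (4)(-13) = -18
λ² - (-3)λ + (-18) = 0
λ = (-3 ± √((-3)² - 4·(-18))) / 2 = (-3 ± √81) / 2
Solving: λ = -6, 3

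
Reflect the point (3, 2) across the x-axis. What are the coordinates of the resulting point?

Reflection across x-axis: (3, 2) → (3, -2)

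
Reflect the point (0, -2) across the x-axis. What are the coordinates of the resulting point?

Reflection across x-axis: (0, -2) → (0, 2)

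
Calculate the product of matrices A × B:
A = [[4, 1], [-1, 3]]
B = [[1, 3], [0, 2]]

Matrix multiplication:
C[0][0] = 4×1 + 1×0 = 4
C[0][1] = 4×3 + 1×2 = 14
C[1][0] = -1×1 + 3×0 = -1
C[1][1] = -1×3 + 3×2 = 3
Result: [[4, 14], [-1, 3]]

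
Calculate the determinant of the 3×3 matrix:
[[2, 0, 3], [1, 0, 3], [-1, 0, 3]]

Expansion along first row:
det = 2·det([[0,3],[0,3]]) - 0·det([[1,3],[-1,3]]) + 3·det([[1,0],[-1,0]])
    = 2·(0·3 - 3·0) - 0·(1·3 - 3·-1) + 3·(1·0 - 0·-1)
    = 2·0 - 0·6 + 3·0
    = 0 + 0 + 0 = 0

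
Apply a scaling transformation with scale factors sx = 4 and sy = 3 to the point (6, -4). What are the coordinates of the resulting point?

Scaling matrix:
[[4, 0], [0, 3]]
Result: (6 × 4, -4 × 3) = (24, -12)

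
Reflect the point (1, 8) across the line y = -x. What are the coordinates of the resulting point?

Reflection across line y = -x: (1, 8) → (-8, -1)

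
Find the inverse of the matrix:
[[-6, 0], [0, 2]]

For [[a,b],[c,d]], inverse = (1/det)·[[d,-b],[-c,a]]
det = (-6)(2) - (0)(0) = -12 - 0 = -12
Inverse = (1/-12)·[[2, 0], [0, -6]]
= [[-1/6, 0], [0, 1/2]]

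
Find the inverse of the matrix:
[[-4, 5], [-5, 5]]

For [[a,b],[c,d]], inverse = (1/det)·[[d,-b],[-c,a]]
det = (-4)(5) - (5)(-5) = -20 - -25 = 5
Inverse = (1/5)·[[5, -5], [5, -4]]
= [[1, -1], [1, -4/5]]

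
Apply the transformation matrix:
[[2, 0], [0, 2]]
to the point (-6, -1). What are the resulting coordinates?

Matrix multiplication:
[[2, 0], [0, 2]] × [-6, -1]ᵀ
= [(2)(-6) + (0)(-1), (0)(-6) + (2)(-1)]ᵀ
= [-12, -2]ᵀ
Result: (-12, -2)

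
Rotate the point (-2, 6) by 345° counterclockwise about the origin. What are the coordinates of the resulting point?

Rotation matrix for 345°: [[cos 345°, -sin 345°], [sin 345°, cos 345°]] ≈ [[0.965926, 0.258819], [-0.258819, 0.965926]]
[[0.965926, 0.258819], [-0.258819, 0.965926]] × [-2, 6]ᵀ ≈ [-0.3789, 6.3132]ᵀ
Result: (-0.3789, 6.3132)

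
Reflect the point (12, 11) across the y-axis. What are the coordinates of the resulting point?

Reflection across y-axis: (12, 11) → (-12, 11)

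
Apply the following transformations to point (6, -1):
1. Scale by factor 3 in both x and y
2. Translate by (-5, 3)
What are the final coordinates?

Step 1: Scale (6, -1) by 3 → (18, -3)
Step 2: Translate by (-5, 3) → (13, 0)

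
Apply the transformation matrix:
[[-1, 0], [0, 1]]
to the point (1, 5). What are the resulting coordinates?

Matrix multiplication:
[[-1, 0], [0, 1]] × [1, 5]ᵀ
= [(-1)(1) + (0)(5), (0)(1) + (1)(5)]ᵀ
= [-1, 5]ᵀ
Result: (-1, 5)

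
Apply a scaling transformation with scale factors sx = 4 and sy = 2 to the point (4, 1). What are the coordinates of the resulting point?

Scaling matrix:
[[4, 0], [0, 2]]
Result: (4 × 4, 1 × 2) = (16, 2)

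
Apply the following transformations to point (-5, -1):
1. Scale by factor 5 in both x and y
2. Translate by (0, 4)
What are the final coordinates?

Step 1: Scale (-5, -1) by 5 → (-25, -5)
Step 2: Translate by (0, 4) → (-25, -1)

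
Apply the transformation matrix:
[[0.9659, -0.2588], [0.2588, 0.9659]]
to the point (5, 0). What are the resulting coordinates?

Matrix multiplication:
[[0.9659, -0.2588], [0.2588, 0.9659]] × [5, 0]ᵀ
= [(0.9659)(5) + (-0.2588)(0), (0.2588)(5) + (0.9659)(0)]ᵀ
= [4.8295, 1.2940]ᵀ
Result: (4.8295, 1.2940)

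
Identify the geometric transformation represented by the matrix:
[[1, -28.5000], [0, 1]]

This matrix represents: horizontal shear with factor -28.5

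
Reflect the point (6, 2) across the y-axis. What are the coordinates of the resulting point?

Reflection across y-axis: (6, 2) → (-6, 2)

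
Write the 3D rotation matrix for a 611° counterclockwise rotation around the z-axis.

Rotation matrix for counterclockwise 611° around z-axis:
cos(611°) = -0.3256, sin(611°) = -0.9455
Result: [[-0.3256, 0.9455, 0], [-0.9455, -0.3256, 0], [0, 0, 1]]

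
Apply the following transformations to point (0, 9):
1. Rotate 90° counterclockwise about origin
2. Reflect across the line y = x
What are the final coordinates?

Step 1: Rotate 90° → (-9, 0)
Step 2: Reflect across line y = x → (0, -9)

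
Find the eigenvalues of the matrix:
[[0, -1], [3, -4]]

Characteristic equation: det(A - λI) = 0
λ² - (trace)λ + (det) = 0
trace = 0 + -4 = -4, det = (0)(-4) - (-1)(3) = 3
λ² - (-4)λ + (3) = 0
λ = (-4 ± √((-4)² - 4·(3))) / 2 = (-4 ± √4) / 2
Solving: λ = -3, -1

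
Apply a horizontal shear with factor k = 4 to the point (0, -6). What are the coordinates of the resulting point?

Shear matrix for horizontal shear with factor k = 4:
[[1, 4], [0, 1]]
Result: (0, -6) → (-24, -6)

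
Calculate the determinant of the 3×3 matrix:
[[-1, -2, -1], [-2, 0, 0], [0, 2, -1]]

Expansion along first row:
det = -1·det([[0,0],[2,-1]]) - -2·det([[-2,0],[0,-1]]) + -1·det([[-2,0],[0,2]])
    = -1·(0·-1 - 0·2) - -2·(-2·-1 - 0·0) + -1·(-2·2 - 0·0)
    = -1·0 - -2·2 + -1·-4
    = 0 + 4 + 4 = 8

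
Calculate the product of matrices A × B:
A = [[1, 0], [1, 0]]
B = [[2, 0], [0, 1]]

Matrix multiplication:
C[0][0] = 1×2 + 0×0 = 2
C[0][1] = 1×0 + 0×1 = 0
C[1][0] = 1×2 + 0×0 = 2
C[1][1] = 1×0 + 0×1 = 0
Result: [[2, 0], [2, 0]]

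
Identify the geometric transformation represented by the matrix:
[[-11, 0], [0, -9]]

This matrix represents: non-uniform scaling by sx = -11, sy = -9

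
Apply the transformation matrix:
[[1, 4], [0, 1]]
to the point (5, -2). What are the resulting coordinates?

Matrix multiplication:
[[1, 4], [0, 1]] × [5, -2]ᵀ
= [(1)(5) + (4)(-2), (0)(5) + (1)(-2)]ᵀ
= [-3, -2]ᵀ
Result: (-3, -2)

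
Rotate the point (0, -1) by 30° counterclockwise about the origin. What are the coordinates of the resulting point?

Rotation matrix for 30°: [[cos 30°, -sin 30°], [sin 30°, cos 30°]] ≈ [[0.866025, -0.500000], [0.500000, 0.866025]]
[[0.866025, -0.500000], [0.500000, 0.866025]] × [0, -1]ᵀ ≈ [0.5000, -0.8660]ᵀ
Result: (0.5000, -0.8660)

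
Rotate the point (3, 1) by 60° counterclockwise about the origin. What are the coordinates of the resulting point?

Rotation matrix for 60°: [[cos 60°, -sin 60°], [sin 60°, cos 60°]] ≈ [[0.500000, -0.866025], [0.866025, 0.500000]]
[[0.500000, -0.866025], [0.866025, 0.500000]] × [3, 1]ᵀ ≈ [0.6340, 3.0981]ᵀ
Result: (0.6340, 3.0981)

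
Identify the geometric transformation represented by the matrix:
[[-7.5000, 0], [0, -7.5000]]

This matrix represents: uniform scaling by factor -7.5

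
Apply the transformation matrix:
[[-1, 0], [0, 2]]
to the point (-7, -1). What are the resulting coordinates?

Matrix multiplication:
[[-1, 0], [0, 2]] × [-7, -1]ᵀ
= [(-1)(-7) + (0)(-1), (0)(-7) + (2)(-1)]ᵀ
= [7, -2]ᵀ
Result: (7, -2)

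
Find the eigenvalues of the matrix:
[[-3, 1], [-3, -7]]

Characteristic equation: det(A - λI) = 0
λ² - (trace)λ + (det) = 0
trace = -3 + -7 = -10, det = (-3)(-7) - (1)(-3) = 24
λ² - (-10)λ + (24) = 0
λ = (-10 ± √((-10)² - 4·(24))) / 2 = (-10 ± √4) / 2
Solving: λ = -6, -4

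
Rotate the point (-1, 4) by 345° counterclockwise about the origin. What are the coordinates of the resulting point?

Rotation matrix for 345°: [[cos 345°, -sin 345°], [sin 345°, cos 345°]] ≈ [[0.965926, 0.258819], [-0.258819, 0.965926]]
[[0.965926, 0.258819], [-0.258819, 0.965926]] × [-1, 4]ᵀ ≈ [0.0694, 4.1225]ᵀ
Result: (0.0694, 4.1225)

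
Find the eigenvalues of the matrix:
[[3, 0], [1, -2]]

Characteristic equation: det(A - λI) = 0
λ² - (trace)λ + (det) = 0
trace = 3 + -2 = 1, det = (3)(-2) - (0)(1) = -6
λ² - (1)λ + (-6) = 0
λ = (1 ± √((1)² - 4·(-6))) / 2 = (1 ± √25) / 2
Solving: λ = -2, 3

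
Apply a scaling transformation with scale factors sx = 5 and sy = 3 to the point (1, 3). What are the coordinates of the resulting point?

Scaling matrix:
[[5, 0], [0, 3]]
Result: (1 × 5, 3 × 3) = (5, 9)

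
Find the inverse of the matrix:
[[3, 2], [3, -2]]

For [[a,b],[c,d]], inverse = (1/det)·[[d,-b],[-c,a]]
det = (3)(-2) - (2)(3) = -6 - 6 = -12
Inverse = (1/-12)·[[-2, -2], [-3, 3]]
= [[1/6, 1/6], [1/4, -1/4]]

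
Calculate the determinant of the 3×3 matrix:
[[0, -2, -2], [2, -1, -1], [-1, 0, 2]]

Expansion along first row:
det = 0·det([[-1,-1],[0,2]]) - -2·det([[2,-1],[-1,2]]) + -2·det([[2,-1],[-1,0]])
    = 0·(-1·2 - -1·0) - -2·(2·2 - -1·-1) + -2·(2·0 - -1·-1)
    = 0·-2 - -2·3 + -2·-1
    = 0 + 6 + 2 = 8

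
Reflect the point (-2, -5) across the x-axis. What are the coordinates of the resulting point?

Reflection across x-axis: (-2, -5) → (-2, 5)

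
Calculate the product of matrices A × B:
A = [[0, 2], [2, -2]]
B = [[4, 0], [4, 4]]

Matrix multiplication:
C[0][0] = 0×4 + 2×4 = 8
C[0][1] = 0×0 + 2×4 = 8
C[1][0] = 2×4 + -2×4 = 0
C[1][1] = 2×0 + -2×4 = -8
Result: [[8, 8], [0, -8]]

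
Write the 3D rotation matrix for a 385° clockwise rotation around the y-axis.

Rotation matrix for clockwise 385° around y-axis:
A clockwise rotation by 385° is a counterclockwise rotation by -385°.
cos(-385°) = 0.9063, sin(-385°) = -0.4226
Result: [[0.9063, 0, -0.4226], [0, 1, 0], [0.4226, 0, 0.9063]]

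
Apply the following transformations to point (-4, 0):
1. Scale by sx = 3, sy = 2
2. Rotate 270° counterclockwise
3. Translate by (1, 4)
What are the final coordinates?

Step 1: Scale → (-12, 0)
Step 2: Rotate 270° → (0, 12)
Step 3: Translate → (1, 16)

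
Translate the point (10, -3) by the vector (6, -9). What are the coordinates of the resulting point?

Translation by (6, -9) (homogeneous matrix [[1, 0, 6], [0, 1, -9], [0, 0, 1]]):
x' = 10 + 6 = 16
y' = -3 + -9 = -12
Result: (16, -12)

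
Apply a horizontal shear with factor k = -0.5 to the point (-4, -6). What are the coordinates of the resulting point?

Shear matrix for horizontal shear with factor k = -0.5:
[[1, -0.50], [0, 1]]
Result: (-4, -6) → (-1, -6)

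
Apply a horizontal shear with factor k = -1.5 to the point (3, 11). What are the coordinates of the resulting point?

Shear matrix for horizontal shear with factor k = -1.5:
[[1, -1.50], [0, 1]]
Result: (3, 11) → (-13.5, 11)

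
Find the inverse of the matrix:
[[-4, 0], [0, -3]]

For [[a,b],[c,d]], inverse = (1/det)·[[d,-b],[-c,a]]
det = (-4)(-3) - (0)(0) = 12 - 0 = 12
Inverse = (1/12)·[[-3, 0], [0, -4]]
= [[-1/4, 0], [0, -1/3]]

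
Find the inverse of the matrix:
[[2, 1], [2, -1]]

For [[a,b],[c,d]], inverse = (1/det)·[[d,-b],[-c,a]]
det = (2)(-1) - (1)(2) = -2 - 2 = -4
Inverse = (1/-4)·[[-1, -1], [-2, 2]]
= [[1/4, 1/4], [1/2, -1/2]]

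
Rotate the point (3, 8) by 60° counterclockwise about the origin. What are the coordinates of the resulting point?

Rotation matrix for 60°: [[cos 60°, -sin 60°], [sin 60°, cos 60°]] ≈ [[0.500000, -0.866025], [0.866025, 0.500000]]
[[0.500000, -0.866025], [0.866025, 0.500000]] × [3, 8]ᵀ ≈ [-5.4282, 6.5981]ᵀ
Result: (-5.4282, 6.5981)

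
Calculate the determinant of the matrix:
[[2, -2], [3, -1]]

For a 2×2 matrix [[a, b], [c, d]], det = ad - bc
det = (2)(-1) - (-2)(3) = -2 - -6 = 4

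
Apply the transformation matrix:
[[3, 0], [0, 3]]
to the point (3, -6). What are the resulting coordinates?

Matrix multiplication:
[[3, 0], [0, 3]] × [3, -6]ᵀ
= [(3)(3) + (0)(-6), (0)(3) + (3)(-6)]ᵀ
= [9, -18]ᵀ
Result: (9, -18)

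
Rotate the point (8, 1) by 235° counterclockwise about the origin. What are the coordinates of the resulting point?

Rotation matrix for 235°: [[cos 235°, -sin 235°], [sin 235°, cos 235°]] ≈ [[-0.573576, 0.819152], [-0.819152, -0.573576]]
[[-0.573576, 0.819152], [-0.819152, -0.573576]] × [8, 1]ᵀ ≈ [-3.7695, -7.1268]ᵀ
Result: (-3.7695, -7.1268)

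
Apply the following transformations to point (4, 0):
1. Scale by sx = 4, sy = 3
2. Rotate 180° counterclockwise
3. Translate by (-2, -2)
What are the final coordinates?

Step 1: Scale → (16, 0)
Step 2: Rotate 180° → (-16, 0)
Step 3: Translate → (-18, -2)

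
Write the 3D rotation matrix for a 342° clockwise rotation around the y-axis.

Rotation matrix for clockwise 342° around y-axis:
A clockwise rotation by 342° is a counterclockwise rotation by -342°.
cos(-342°) = 0.9511, sin(-342°) = 0.3090
Result: [[0.9511, 0, 0.3090], [0, 1, 0], [-0.3090, 0, 0.9511]]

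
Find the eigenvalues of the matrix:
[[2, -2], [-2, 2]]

Characteristic equation: det(A - λI) = 0
λ² - (trace)λ + (det) = 0
trace = 2 + 2 = 4, det = (2)(2) - (-2)(-2) = 0
λ² - (4)λ + (0) = 0
λ = (4 ± √((4)² - 4·(0))) / 2 = (4 ± √16) / 2
Solving: λ = 0, 4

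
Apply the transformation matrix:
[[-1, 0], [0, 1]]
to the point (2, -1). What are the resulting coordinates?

Matrix multiplication:
[[-1, 0], [0, 1]] × [2, -1]ᵀ
= [(-1)(2) + (0)(-1), (0)(2) + (1)(-1)]ᵀ
= [-2, -1]ᵀ
Result: (-2, -1)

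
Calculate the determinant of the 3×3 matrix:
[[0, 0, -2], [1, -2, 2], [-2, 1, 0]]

Expansion along first row:
det = 0·det([[-2,2],[1,0]]) - 0·det([[1,2],[-2,0]]) + -2·det([[1,-2],[-2,1]])
    = 0·(-2·0 - 2·1) - 0·(1·0 - 2·-2) + -2·(1·1 - -2·-2)
    = 0·-2 - 0·4 + -2·-3
    = 0 + 0 + 6 = 6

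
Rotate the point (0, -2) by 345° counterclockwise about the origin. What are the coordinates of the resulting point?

Rotation matrix for 345°: [[cos 345°, -sin 345°], [sin 345°, cos 345°]] ≈ [[0.965926, 0.258819], [-0.258819, 0.965926]]
[[0.965926, 0.258819], [-0.258819, 0.965926]] × [0, -2]ᵀ ≈ [-0.5176, -1.9319]ᵀ
Result: (-0.5176, -1.9319)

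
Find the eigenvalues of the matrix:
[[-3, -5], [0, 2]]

Characteristic equation: det(A - λI) = 0
λ² - (trace)λ + (det) = 0
trace = -3 + 2 = -1, det = (-3)(2) - (-5)(0) = -6
λ² - (-1)λ + (-6) = 0
λ = (-1 ± √((-1)² - 4·(-6))) / 2 = (-1 ± √25) / 2
Solving: λ = -3, 2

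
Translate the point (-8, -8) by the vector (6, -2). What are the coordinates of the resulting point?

Translation by (6, -2) (homogeneous matrix [[1, 0, 6], [0, 1, -2], [0, 0, 1]]):
x' = -8 + 6 = -2
y' = -8 + -2 = -10
Result: (-2, -10)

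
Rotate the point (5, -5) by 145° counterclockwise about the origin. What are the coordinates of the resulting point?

Rotation matrix for 145°: [[cos 145°, -sin 145°], [sin 145°, cos 145°]] ≈ [[-0.819152, -0.573576], [0.573576, -0.819152]]
[[-0.819152, -0.573576], [0.573576, -0.819152]] × [5, -5]ᵀ ≈ [-1.2279, 6.9636]ᵀ
Result: (-1.2279, 6.9636)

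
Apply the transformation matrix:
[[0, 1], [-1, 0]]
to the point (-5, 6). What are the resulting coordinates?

Matrix multiplication:
[[0, 1], [-1, 0]] × [-5, 6]ᵀ
= [(0)(-5) + (1)(6), (-1)(-5) + (0)(6)]ᵀ
= [6, 5]ᵀ
Result: (6, 5)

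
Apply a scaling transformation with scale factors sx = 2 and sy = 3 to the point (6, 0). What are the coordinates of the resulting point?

Scaling matrix:
[[2, 0], [0, 3]]
Result: (6 × 2, 0 × 3) = (12, 0)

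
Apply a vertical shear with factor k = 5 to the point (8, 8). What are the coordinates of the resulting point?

Shear matrix for vertical shear with factor k = 5:
[[1, 0], [5, 1]]
Result: (8, 8) → (8, 48)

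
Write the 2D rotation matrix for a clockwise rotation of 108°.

Rotation matrix formula: [[cos θ, -sin θ], [sin θ, cos θ]]
A clockwise rotation by 108° is equivalent to a counterclockwise rotation by -108°.
For θ = -108°:
cos(-108°) = -0.3090
sin(-108°) = -0.9511
Result: [[-0.3090, 0.9511], [-0.9511, -0.3090]]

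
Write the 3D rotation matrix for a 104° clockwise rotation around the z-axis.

Rotation matrix for clockwise 104° around z-axis:
A clockwise rotation by 104° is a counterclockwise rotation by -104°.
cos(-104°) = -0.2419, sin(-104°) = -0.9703
Result: [[-0.2419, 0.9703, 0], [-0.9703, -0.2419, 0], [0, 0, 1]]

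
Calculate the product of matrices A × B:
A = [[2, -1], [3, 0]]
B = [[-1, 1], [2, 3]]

Matrix multiplication:
C[0][0] = 2×-1 + -1×2 = -4
C[0][1] = 2×1 + -1×3 = -1
C[1][0] = 3×-1 + 0×2 = -3
C[1][1] = 3×1 + 0×3 = 3
Result: [[-4, -1], [-3, 3]]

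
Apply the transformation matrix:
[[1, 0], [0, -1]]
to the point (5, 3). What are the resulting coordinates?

Matrix multiplication:
[[1, 0], [0, -1]] × [5, 3]ᵀ
= [(1)(5) + (0)(3), (0)(5) + (-1)(3)]ᵀ
= [5, -3]ᵀ
Result: (5, -3)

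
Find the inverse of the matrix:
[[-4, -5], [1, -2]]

For [[a,b],[c,d]], inverse = (1/det)·[[d,-b],[-c,a]]
det = (-4)(-2) - (-5)(1) = 8 - -5 = 13
Inverse = (1/13)·[[-2, 5], [-1, -4]]
= [[-2/13, 5/13], [-1/13, -4/13]]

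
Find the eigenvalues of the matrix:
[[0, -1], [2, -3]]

Characteristic equation: det(A - λI) = 0
λ² - (trace)λ + (det) = 0
trace = 0 + -3 = -3, det = (0)(-3) - (-1)(2) = 2
λ² - (-3)λ + (2) = 0
λ = (-3 ± √((-3)² - 4·(2))) / 2 = (-3 ± √1) / 2
Solving: λ = -2, -1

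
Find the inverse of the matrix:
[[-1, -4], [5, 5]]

For [[a,b],[c,d]], inverse = (1/det)·[[d,-b],[-c,a]]
det = (-1)(5) - (-4)(5) = -5 - -20 = 15
Inverse = (1/15)·[[5, 4], [-5, -1]]
= [[1/3, 4/15], [-1/3, -1/15]]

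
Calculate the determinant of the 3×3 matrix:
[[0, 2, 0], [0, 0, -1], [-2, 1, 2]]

Expansion along first row:
det = 0·det([[0,-1],[1,2]]) - 2·det([[0,-1],[-2,2]]) + 0·det([[0,0],[-2,1]])
    = 0·(0·2 - -1·1) - 2·(0·2 - -1·-2) + 0·(0·1 - 0·-2)
    = 0·1 - 2·-2 + 0·0
    = 0 + 4 + 0 = 4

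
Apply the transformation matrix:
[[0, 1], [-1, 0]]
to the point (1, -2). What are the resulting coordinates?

Matrix multiplication:
[[0, 1], [-1, 0]] × [1, -2]ᵀ
= [(0)(1) + (1)(-2), (-1)(1) + (0)(-2)]ᵀ
= [-2, -1]ᵀ
Result: (-2, -1)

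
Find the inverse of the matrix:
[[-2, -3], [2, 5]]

For [[a,b],[c,d]], inverse = (1/det)·[[d,-b],[-c,a]]
det = (-2)(5) - (-3)(2) = -10 - -6 = -4
Inverse = (1/-4)·[[5, 3], [-2, -2]]
= [[-5/4, -3/4], [1/2, 1/2]]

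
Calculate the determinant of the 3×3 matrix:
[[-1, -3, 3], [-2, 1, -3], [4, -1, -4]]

Expansion along first row:
det = -1·det([[1,-3],[-1,-4]]) - -3·det([[-2,-3],[4,-4]]) + 3·det([[-2,1],[4,-1]])
    = -1·(1·-4 - -3·-1) - -3·(-2·-4 - -3·4) + 3·(-2·-1 - 1·4)
    = -1·-7 - -3·20 + 3·-2
    = 7 + 60 + -6 = 61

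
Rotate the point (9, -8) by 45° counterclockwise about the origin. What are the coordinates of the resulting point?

Rotation matrix for 45°: [[cos 45°, -sin 45°], [sin 45°, cos 45°]] ≈ [[0.707107, -0.707107], [0.707107, 0.707107]]
[[0.707107, -0.707107], [0.707107, 0.707107]] × [9, -8]ᵀ ≈ [12.0208, 0.7071]ᵀ
Result: (12.0208, 0.7071)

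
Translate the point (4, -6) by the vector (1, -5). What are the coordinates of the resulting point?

Translation by (1, -5) (homogeneous matrix [[1, 0, 1], [0, 1, -5], [0, 0, 1]]):
x' = 4 + 1 = 5
y' = -6 + -5 = -11
Result: (5, -11)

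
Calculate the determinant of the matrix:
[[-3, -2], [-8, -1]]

For a 2×2 matrix [[a, b], [c, d]], det = ad - bc
det = (-3)(-1) - (-2)(-8) = 3 - 16 = -13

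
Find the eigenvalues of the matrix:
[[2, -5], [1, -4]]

Characteristic equation: det(A - λI) = 0
λ² - (trace)λ + (det) = 0
trace = 2 + -4 = -2, det = (2)(-4) - (-5)(1) = -3
λ² - (-2)λ + (-3) = 0
λ = (-2 ± √((-2)² - 4·(-3))) / 2 = (-2 ± √16) / 2
Solving: λ = -3, 1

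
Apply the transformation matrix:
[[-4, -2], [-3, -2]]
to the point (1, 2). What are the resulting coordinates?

Matrix multiplication:
[[-4, -2], [-3, -2]] × [1, 2]ᵀ
= [(-4)(1) + (-2)(2), (-3)(1) + (-2)(2)]ᵀ
= [-8, -7]ᵀ
Result: (-8, -7)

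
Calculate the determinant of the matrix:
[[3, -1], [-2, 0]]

For a 2×2 matrix [[a, b], [c, d]], det = ad - bc
det = (3)(0) - (-1)(-2) = 0 - 2 = -2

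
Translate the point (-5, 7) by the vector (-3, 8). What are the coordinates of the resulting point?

Translation by (-3, 8) (homogeneous matrix [[1, 0, -3], [0, 1, 8], [0, 0, 1]]):
x' = -5 + -3 = -8
y' = 7 + 8 = 15
Result: (-8, 15)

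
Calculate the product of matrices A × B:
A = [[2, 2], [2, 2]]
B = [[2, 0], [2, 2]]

Matrix multiplication:
C[0][0] = 2×2 + 2×2 = 8
C[0][1] = 2×0 + 2×2 = 4
C[1][0] = 2×2 + 2×2 = 8
C[1][1] = 2×0 + 2×2 = 4
Result: [[8, 4], [8, 4]]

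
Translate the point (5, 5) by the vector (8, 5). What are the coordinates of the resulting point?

Translation by (8, 5) (homogeneous matrix [[1, 0, 8], [0, 1, 5], [0, 0, 1]]):
x' = 5 + 8 = 13
y' = 5 + 5 = 10
Result: (13, 10)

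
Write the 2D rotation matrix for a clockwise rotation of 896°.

Rotation matrix formula: [[cos θ, -sin θ], [sin θ, cos θ]]
A clockwise rotation by 896° is equivalent to a counterclockwise rotation by -896°.
For θ = -896°:
cos(-896°) = -0.9976
sin(-896°) = -0.0698
Result: [[-0.9976, 0.0698], [-0.0698, -0.9976]]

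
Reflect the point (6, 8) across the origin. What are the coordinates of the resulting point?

Reflection across origin: (6, 8) → (-6, -8)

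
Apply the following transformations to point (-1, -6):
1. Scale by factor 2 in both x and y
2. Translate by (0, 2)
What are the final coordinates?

Step 1: Scale (-1, -6) by 2 → (-2, -12)
Step 2: Translate by (0, 2) → (-2, -10)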